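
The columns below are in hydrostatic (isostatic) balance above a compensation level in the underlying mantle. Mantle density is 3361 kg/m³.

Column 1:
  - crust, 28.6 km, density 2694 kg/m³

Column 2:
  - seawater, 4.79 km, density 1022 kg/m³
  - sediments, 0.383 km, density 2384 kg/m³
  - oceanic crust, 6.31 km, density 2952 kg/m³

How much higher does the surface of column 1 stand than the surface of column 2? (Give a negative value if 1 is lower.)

For any compensation level in the mantle, the mantle terms cancel and isostasy reduces to e = (Σt_1 − Σt_2) − (Σ(ρt)_1 − Σ(ρt)_2) / ρ_m.
Σt_1 = 28.6 km; Σt_2 = 11.483 km; Σ(ρt)_1 = 77048.4; Σ(ρt)_2 = 24435.572 (in km·kg/m³).
e = (28.6 − 11.483) − (77048.4 − 24435.572) / 3361 = 1.46 km.

1.46 km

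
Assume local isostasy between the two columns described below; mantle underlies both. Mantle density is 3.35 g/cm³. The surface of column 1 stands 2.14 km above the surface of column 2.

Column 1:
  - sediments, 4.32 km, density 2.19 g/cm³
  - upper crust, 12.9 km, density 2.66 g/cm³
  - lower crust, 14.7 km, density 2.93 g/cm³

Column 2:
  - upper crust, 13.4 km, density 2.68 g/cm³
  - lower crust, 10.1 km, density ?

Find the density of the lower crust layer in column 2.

2.96 g/cm³

Take the compensation level at the base of the deeper column (depth z_c below the surface of column 1) and equate Σ ρ_i t_i down to z_c; mantle fills any gap and the z_c terms cancel.
Column 1: 4.32×2.19 + 12.9×2.66 + 14.7×2.93 + (z_c − 31.92)×3.35
Column 2: 2.14×0 + 13.4×2.68 + 10.1×ρ + (z_c − 2.14 − 23.5)×3.35
The z_c×3.35 term appears on both sides and cancels. Collect the known terms of each column as K = Σ(ρt)_known − 3.35 × (depth of known layers): K_1 = 86.8458 − 3.35×31.92 = −20.0862; K_2 = 35.912 − 3.35×(2.14 + 23.5) = −49.982.
Balance: K_1 = K_2 + 10.1×ρ, so ρ = (K_1 − K_2)/10.1 = 29.8958/10.1 = 2.96 g/cm³.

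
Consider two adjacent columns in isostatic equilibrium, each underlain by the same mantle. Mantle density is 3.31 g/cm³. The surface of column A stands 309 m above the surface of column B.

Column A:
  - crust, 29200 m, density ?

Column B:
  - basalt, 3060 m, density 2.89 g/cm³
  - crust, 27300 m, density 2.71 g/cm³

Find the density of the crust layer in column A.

Take the compensation level at the base of the deeper column (depth z_c below the surface of column A) and equate Σ ρ_i t_i down to z_c; mantle fills any gap and the z_c terms cancel.
Column A: 29200×ρ + (z_c − 29200)×3.31
Column B: 309×0 + 3060×2.89 + 27300×2.71 + (z_c − 309 − 30360)×3.31
The z_c×3.31 term appears on both sides and cancels. Collect the known terms of each column as K = Σ(ρt)_known − 3.31 × (depth of known layers): K_A = 0 − 3.31×29200 = −96652; K_B = 82826.4 − 3.31×(309 + 30360) = −18687.99.
Balance: K_A + 29200×ρ = K_B, so ρ = (K_B − K_A)/29200 = 77964/29200 = 2.67 g/cm³.

2.67 g/cm³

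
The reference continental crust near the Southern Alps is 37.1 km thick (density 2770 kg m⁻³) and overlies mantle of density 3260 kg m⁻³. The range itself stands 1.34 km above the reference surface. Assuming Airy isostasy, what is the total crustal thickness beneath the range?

46 km

Root depth r = h ρ_c / (ρ_m − ρ_c) = 1.34 km × 2770 / 490 = 7.575 km.
Total thickness = T + h + r = 37.1 km + 1.34 km + 7.575 km = 46 km.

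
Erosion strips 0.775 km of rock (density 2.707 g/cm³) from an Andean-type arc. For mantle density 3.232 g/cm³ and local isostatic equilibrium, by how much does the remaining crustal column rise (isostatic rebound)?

Unloading: uplift u = e ρ_c/ρ_m = 0.775 km × 2.707/3.232 = 0.649 km.

0.649 km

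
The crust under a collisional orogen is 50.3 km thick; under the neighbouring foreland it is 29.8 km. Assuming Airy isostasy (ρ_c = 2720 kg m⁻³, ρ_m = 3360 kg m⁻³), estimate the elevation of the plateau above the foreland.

Excess crust Δ = 50.3 km − 29.8 km = 20.5 km, split between elevation h and root r with h + r = Δ.
Airy balance ρ_c h = (ρ_m − ρ_c) r gives r = h ρ_c/(ρ_m − ρ_c), so h (1 + ρ_c/(ρ_m − ρ_c)) = Δ, i.e. h = Δ (ρ_m − ρ_c)/ρ_m.
h = 20.5 km × 640/3360 = 3.9 km.

3.9 km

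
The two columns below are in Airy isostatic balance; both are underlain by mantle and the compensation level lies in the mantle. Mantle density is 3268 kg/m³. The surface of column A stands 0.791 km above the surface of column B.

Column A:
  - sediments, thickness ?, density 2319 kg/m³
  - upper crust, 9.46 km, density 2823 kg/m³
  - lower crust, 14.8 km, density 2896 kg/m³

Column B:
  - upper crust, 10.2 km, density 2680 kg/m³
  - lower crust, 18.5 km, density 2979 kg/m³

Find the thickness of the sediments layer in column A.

4.44 km

Take the compensation level at the base of the deeper column (depth z_c below the surface of column A) and equate Σ ρ_i t_i down to z_c; mantle fills any gap and the z_c terms cancel.
Column A: x×2319 + 9.46×2823 + 14.8×2896 + (z_c − 24.26 − x)×3268
Column B: 0.791×0 + 10.2×2680 + 18.5×2979 + (z_c − 0.791 − 28.7)×3268
The z_c×3268 term appears on both sides and cancels. Collect the known terms of each column as K = Σ(ρt)_known − 3268 × (depth of known layers): K_A = 69566.38 − 3268×24.26 = −9715.3; K_B = 82447.5 − 3268×(0.791 + 28.7) = −13929.088.
Balance: K_A − x×(3268 − 2319) = K_B, so x = (K_A − K_B)/(3268 − 2319) = 4213.79/949 = 4.44 km.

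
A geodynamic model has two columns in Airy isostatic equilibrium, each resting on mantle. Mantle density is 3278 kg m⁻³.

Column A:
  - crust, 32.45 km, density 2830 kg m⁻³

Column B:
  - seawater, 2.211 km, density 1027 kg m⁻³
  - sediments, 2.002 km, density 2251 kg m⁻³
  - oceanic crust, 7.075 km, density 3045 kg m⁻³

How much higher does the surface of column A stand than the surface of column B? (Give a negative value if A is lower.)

1.79 km

For any compensation level in the mantle, the mantle terms cancel and isostasy reduces to e = (Σt_A − Σt_B) − (Σ(ρt)_A − Σ(ρt)_B) / ρ_m.
Σt_A = 32.45 km; Σt_B = 11.288 km; Σ(ρt)_A = 91833.5; Σ(ρt)_B = 28320.574 (in km·kg m⁻³).
e = (32.45 − 11.288) − (91833.5 − 28320.574) / 3278 = 1.79 km.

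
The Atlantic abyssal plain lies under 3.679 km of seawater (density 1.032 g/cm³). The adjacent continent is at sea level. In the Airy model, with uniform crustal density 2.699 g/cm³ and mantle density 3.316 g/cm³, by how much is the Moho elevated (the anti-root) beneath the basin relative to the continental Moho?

9.94 km

In Airy isostatic equilibrium: replacing crust with seawater at the top is compensated by replacing crust with mantle at the base: d (ρ_c − ρ_w) = a (ρ_m − ρ_c).
a = d (ρ_c − ρ_w)/(ρ_m − ρ_c) = 3.679 km × 1.667/0.617 = 9.94 km.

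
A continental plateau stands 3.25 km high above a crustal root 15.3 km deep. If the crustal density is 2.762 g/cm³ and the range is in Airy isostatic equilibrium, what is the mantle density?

3.35 g/cm³

Airy balance: ρ_c h = (ρ_m − ρ_c) r → ρ_m = ρ_c (1 + h/r).
ρ_m = 2.762 × (1 + 3.25 km/15.3 km) = 3.35 g/cm³.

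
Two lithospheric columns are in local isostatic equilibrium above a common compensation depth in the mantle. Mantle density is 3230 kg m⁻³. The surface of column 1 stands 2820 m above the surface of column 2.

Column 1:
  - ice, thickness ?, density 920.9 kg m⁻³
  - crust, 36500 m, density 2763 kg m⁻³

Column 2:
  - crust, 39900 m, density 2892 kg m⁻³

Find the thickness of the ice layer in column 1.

Take the compensation level at the base of the deeper column (depth z_c below the surface of column 1) and equate Σ ρ_i t_i down to z_c; mantle fills any gap and the z_c terms cancel.
Column 1: x×920.9 + 36500×2763 + (z_c − 36500 − x)×3230
Column 2: 2820×0 + 39900×2892 + (z_c − 2820 − 39900)×3230
The z_c×3230 term appears on both sides and cancels. Collect the known terms of each column as K = Σ(ρt)_known − 3230 × (depth of known layers): K_1 = 100849500 − 3230×36500 = −17045500; K_2 = 115390800 − 3230×(2820 + 39900) = −22594800.
Balance: K_1 − x×(3230 − 920.9) = K_2, so x = (K_1 − K_2)/(3230 − 920.9) = 5549300/2309.1 = 2400 m.

2400 m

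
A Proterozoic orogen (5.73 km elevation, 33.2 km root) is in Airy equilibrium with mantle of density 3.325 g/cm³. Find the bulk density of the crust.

ρ_c h = (ρ_m − ρ_c) r → ρ_c (h + r) = ρ_m r → ρ_c = ρ_m r / (h + r).
ρ_c = 3.325 × 33.2 km / (5.73 km + 33.2 km) = 2.84 g/cm³.

2.84 g/cm³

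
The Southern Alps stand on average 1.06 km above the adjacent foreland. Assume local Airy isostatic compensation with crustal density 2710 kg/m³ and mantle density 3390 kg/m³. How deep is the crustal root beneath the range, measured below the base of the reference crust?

4.22 km

By Archimedes' principle applied to the lithosphere: the weight of the topography is balanced by the buoyancy of the root, ρ_c h = (ρ_m − ρ_c) r.
r = h · ρ_c / (ρ_m − ρ_c) = 1.06 km × 2710 / (3390 − 2710) = 4.22 km.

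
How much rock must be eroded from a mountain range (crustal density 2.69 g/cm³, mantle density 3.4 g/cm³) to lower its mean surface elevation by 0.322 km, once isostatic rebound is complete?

Net drop Δ = e − u = e − e ρ_c/ρ_m = e (ρ_m − ρ_c)/ρ_m.
e = Δ ρ_m/(ρ_m − ρ_c) = 0.322 km × 3.4/0.71 = 1.54 km.

1.54 km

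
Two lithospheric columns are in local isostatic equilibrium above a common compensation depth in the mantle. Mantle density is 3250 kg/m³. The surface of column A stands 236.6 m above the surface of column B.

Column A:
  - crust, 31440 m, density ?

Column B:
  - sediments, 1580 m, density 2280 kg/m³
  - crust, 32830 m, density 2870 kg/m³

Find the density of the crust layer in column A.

Take the compensation level at the base of the deeper column (depth z_c below the surface of column A) and equate Σ ρ_i t_i down to z_c; mantle fills any gap and the z_c terms cancel.
Column A: 31440×ρ + (z_c − 31440)×3250
Column B: 236.6×0 + 1580×2280 + 32830×2870 + (z_c − 236.6 − 34410)×3250
The z_c×3250 term appears on both sides and cancels. Collect the known terms of each column as K = Σ(ρt)_known − 3250 × (depth of known layers): K_A = 0 − 3250×31440 = −102180000; K_B = 97824500 − 3250×(236.6 + 34410) = −14776950.
Balance: K_A + 31440×ρ = K_B, so ρ = (K_B − K_A)/31440 = 87403000/31440 = 2780 kg/m³.

2780 kg/m³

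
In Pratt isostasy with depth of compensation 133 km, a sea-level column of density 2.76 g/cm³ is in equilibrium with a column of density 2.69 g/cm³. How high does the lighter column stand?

3.46 km

ρ_ref D = ρ (D + h) → h = D (ρ_ref − ρ)/ρ.
h = 133 km × (2.76 − 2.69)/2.69 = 3.46 km.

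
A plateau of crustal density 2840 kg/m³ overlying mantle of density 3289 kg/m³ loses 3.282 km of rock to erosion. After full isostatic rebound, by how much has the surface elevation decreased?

0.448 km

Rebound u = e ρ_c/ρ_m = 3.282 km × 2840/3289 = 2.834 km.
Net surface drop = e − u = 3.282 km − 2.834 km = e (ρ_m − ρ_c)/ρ_m = 0.448 km.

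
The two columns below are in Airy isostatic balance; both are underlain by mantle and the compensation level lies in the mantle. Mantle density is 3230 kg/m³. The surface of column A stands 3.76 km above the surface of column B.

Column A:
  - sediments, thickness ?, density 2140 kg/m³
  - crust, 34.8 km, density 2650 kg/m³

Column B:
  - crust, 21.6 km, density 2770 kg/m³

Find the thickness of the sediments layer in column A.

1.74 km

Take the compensation level at the base of the deeper column (depth z_c below the surface of column A) and equate Σ ρ_i t_i down to z_c; mantle fills any gap and the z_c terms cancel.
Column A: x×2140 + 34.8×2650 + (z_c − 34.8 − x)×3230
Column B: 3.76×0 + 21.6×2770 + (z_c − 3.76 − 21.6)×3230
The z_c×3230 term appears on both sides and cancels. Collect the known terms of each column as K = Σ(ρt)_known − 3230 × (depth of known layers): K_A = 92220 − 3230×34.8 = −20184; K_B = 59832 − 3230×(3.76 + 21.6) = −22080.8.
Balance: K_A − x×(3230 − 2140) = K_B, so x = (K_A − K_B)/(3230 − 2140) = 1896.8/1090 = 1.74 km.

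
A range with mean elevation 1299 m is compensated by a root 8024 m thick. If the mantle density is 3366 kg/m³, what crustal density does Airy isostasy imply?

2900 kg/m³

ρ_c h = (ρ_m − ρ_c) r → ρ_c (h + r) = ρ_m r → ρ_c = ρ_m r / (h + r).
ρ_c = 3366 × 8024 m / (1299 m + 8024 m) = 2900 kg/m³.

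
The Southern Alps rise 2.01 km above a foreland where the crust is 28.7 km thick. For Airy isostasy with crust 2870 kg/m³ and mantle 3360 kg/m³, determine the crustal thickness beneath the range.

Root depth r = h ρ_c / (ρ_m − ρ_c) = 2.01 km × 2870 / 490 = 11.77 km.
Total thickness = T + h + r = 28.7 km + 2.01 km + 11.77 km = 42.5 km.

42.5 km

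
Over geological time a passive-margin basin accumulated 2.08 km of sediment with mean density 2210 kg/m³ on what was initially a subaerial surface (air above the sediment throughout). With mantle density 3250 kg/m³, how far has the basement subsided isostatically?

Subaerial load: s = t ρ_sed / ρ_m = 2.08 km × 2210/3250 = 1.41 km.

1.41 km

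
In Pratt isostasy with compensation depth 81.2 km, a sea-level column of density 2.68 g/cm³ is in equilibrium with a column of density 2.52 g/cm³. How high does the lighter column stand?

5.16 km

ρ_ref D = ρ (D + h) → h = D (ρ_ref − ρ)/ρ.
h = 81.2 km × (2.68 − 2.52)/2.52 = 5.16 km.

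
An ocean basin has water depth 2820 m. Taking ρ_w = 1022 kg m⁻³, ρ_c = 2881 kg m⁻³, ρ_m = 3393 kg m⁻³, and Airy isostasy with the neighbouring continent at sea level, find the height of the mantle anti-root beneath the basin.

10200 m

In Airy isostatic equilibrium: replacing crust with seawater at the top is compensated by replacing crust with mantle at the base: d (ρ_c − ρ_w) = a (ρ_m − ρ_c).
a = d (ρ_c − ρ_w)/(ρ_m − ρ_c) = 2820 m × 1859/512 = 10200 m.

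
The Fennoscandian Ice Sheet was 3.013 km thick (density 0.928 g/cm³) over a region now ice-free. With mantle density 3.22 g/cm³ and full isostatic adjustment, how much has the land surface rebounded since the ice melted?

Removing the load lets mantle flow back in; uplift u satisfies ρ_ice t = ρ_m u.
u = t ρ_ice/ρ_m = 3.013 km × 0.928/3.22 = 0.868 km.

0.868 km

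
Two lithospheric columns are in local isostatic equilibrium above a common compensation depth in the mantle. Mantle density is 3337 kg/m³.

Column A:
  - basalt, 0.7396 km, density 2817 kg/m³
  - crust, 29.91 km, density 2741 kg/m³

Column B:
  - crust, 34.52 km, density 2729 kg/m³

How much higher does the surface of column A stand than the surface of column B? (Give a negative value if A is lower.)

For any compensation level in the mantle, the mantle terms cancel and isostasy reduces to e = (Σt_A − Σt_B) − (Σ(ρt)_A − Σ(ρt)_B) / ρ_m.
Σt_A = 30.6496 km; Σt_B = 34.52 km; Σ(ρt)_A = 84066.7632; Σ(ρt)_B = 94205.08 (in km·kg/m³).
e = (30.6496 − 34.52) − (84066.7632 − 94205.08) / 3337 = −0.832 km.

−0.832 km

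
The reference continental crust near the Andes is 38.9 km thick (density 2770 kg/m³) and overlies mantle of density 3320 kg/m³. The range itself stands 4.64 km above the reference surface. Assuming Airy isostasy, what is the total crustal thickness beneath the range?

66.9 km

Root depth r = h ρ_c / (ρ_m − ρ_c) = 4.64 km × 2770 / 550 = 23.37 km.
Total thickness = T + h + r = 38.9 km + 4.64 km + 23.37 km = 66.9 km.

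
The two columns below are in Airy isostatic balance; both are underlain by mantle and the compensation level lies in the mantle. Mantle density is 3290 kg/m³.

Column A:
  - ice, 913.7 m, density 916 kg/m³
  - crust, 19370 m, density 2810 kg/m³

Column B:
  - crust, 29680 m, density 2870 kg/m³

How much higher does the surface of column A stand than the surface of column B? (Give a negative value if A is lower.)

−304 m

For any compensation level in the mantle, the mantle terms cancel and isostasy reduces to e = (Σt_A − Σt_B) − (Σ(ρt)_A − Σ(ρt)_B) / ρ_m.
Σt_A = 20283.7 m; Σt_B = 29680 m; Σ(ρt)_A = 55266649.2; Σ(ρt)_B = 85181600 (in m·kg/m³).
e = (20283.7 − 29680) − (55266649.2 − 85181600) / 3290 = −304 m.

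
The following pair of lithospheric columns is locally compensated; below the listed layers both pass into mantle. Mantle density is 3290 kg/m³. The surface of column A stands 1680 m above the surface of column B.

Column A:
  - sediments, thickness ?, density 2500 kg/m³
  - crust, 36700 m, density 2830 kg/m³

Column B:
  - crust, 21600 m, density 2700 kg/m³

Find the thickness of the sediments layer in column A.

Take the compensation level at the base of the deeper column (depth z_c below the surface of column A) and equate Σ ρ_i t_i down to z_c; mantle fills any gap and the z_c terms cancel.
Column A: x×2500 + 36700×2830 + (z_c − 36700 − x)×3290
Column B: 1680×0 + 21600×2700 + (z_c − 1680 − 21600)×3290
The z_c×3290 term appears on both sides and cancels. Collect the known terms of each column as K = Σ(ρt)_known − 3290 × (depth of known layers): K_A = 103861000 − 3290×36700 = −16882000; K_B = 58320000 − 3290×(1680 + 21600) = −18271200.
Balance: K_A − x×(3290 − 2500) = K_B, so x = (K_A − K_B)/(3290 − 2500) = 1389200/790 = 1760 m.

1760 m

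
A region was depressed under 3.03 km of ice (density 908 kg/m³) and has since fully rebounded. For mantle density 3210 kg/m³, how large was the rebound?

Removing the load lets mantle flow back in; uplift u satisfies ρ_ice t = ρ_m u.
u = t ρ_ice/ρ_m = 3.03 km × 908/3210 = 0.857 km.

0.857 km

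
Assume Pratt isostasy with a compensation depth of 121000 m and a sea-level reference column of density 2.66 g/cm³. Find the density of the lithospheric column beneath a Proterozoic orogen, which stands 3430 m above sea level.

Pratt balance: ρ_ref D = ρ (D + h).
ρ = ρ_ref D/(D + h) = 2.66 × 121000 m/(121000 m + 3430 m) = 2.59 g/cm³.

2.59 g/cm³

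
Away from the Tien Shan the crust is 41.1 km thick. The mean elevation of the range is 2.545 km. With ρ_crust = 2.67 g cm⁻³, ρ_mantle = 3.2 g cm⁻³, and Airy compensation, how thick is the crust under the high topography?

Root depth r = h ρ_c / (ρ_m − ρ_c) = 2.545 km × 2.67 / 0.53 = 12.82 km.
Total thickness = T + h + r = 41.1 km + 2.545 km + 12.82 km = 56.5 km.

56.5 km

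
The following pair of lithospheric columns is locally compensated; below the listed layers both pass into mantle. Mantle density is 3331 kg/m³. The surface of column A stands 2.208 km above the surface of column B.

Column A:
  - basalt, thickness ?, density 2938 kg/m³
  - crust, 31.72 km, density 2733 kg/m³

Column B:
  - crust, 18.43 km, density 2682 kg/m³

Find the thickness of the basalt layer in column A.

0.884 km

Take the compensation level at the base of the deeper column (depth z_c below the surface of column A) and equate Σ ρ_i t_i down to z_c; mantle fills any gap and the z_c terms cancel.
Column A: x×2938 + 31.72×2733 + (z_c − 31.72 − x)×3331
Column B: 2.208×0 + 18.43×2682 + (z_c − 2.208 − 18.43)×3331
The z_c×3331 term appears on both sides and cancels. Collect the known terms of each column as K = Σ(ρt)_known − 3331 × (depth of known layers): K_A = 86690.76 − 3331×31.72 = −18968.56; K_B = 49429.26 − 3331×(2.208 + 18.43) = −19315.918.
Balance: K_A − x×(3331 − 2938) = K_B, so x = (K_A − K_B)/(3331 − 2938) = 347.358/393 = 0.884 km.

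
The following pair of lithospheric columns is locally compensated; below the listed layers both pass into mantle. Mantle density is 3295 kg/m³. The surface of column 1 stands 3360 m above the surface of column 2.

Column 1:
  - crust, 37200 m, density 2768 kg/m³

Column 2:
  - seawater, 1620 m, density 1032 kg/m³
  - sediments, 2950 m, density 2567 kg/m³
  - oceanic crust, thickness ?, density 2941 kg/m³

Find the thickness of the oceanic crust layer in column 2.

Take the compensation level at the base of the deeper column (depth z_c below the surface of column 1) and equate Σ ρ_i t_i down to z_c; mantle fills any gap and the z_c terms cancel.
Column 1: 37200×2768 + (z_c − 37200)×3295
Column 2: 3360×0 + 1620×1032 + 2950×2567 + x×2941 + (z_c − 3360 − 4570 − x)×3295
The z_c×3295 term appears on both sides and cancels. Collect the known terms of each column as K = Σ(ρt)_known − 3295 × (depth of known layers): K_1 = 102969600 − 3295×37200 = −19604400; K_2 = 9244490 − 3295×(3360 + 4570) = −16884860.
Balance: K_1 = K_2 − x×(3295 − 2941), so x = (K_2 − K_1)/(3295 − 2941) = 2719540/354 = 7680 m.

7680 m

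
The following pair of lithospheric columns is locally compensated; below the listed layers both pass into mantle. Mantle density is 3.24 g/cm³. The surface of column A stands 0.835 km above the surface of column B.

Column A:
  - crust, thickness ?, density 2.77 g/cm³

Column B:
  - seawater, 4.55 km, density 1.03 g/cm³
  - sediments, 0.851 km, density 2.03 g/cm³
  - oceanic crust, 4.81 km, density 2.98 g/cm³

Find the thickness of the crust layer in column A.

32 km

Take the compensation level at the base of the deeper column (depth z_c below the surface of column A) and equate Σ ρ_i t_i down to z_c; mantle fills any gap and the z_c terms cancel.
Column A: x×2.77 + (z_c − 0 − x)×3.24
Column B: 0.835×0 + 4.55×1.03 + 0.851×2.03 + 4.81×2.98 + (z_c − 0.835 − 10.211)×3.24
The z_c×3.24 term appears on both sides and cancels. Collect the known terms of each column as K = Σ(ρt)_known − 3.24 × (depth of known layers): K_A = 0 − 3.24×0 = 0; K_B = 20.74783 − 3.24×(0.835 + 10.211) = −15.04121.
Balance: K_A − x×(3.24 − 2.77) = K_B, so x = (K_A − K_B)/(3.24 − 2.77) = 15.0412/0.47 = 32 km.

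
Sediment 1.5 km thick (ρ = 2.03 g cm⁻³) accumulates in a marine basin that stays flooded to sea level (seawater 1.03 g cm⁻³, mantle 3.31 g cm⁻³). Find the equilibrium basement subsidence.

0.658 km

Submarine loading: the sediment displaces seawater, and the subsidence is in turn flooded, so s (ρ_m − ρ_w) = t (ρ_sed − ρ_w).
s = 1.5 km × (2.03 − 1.03) / (3.31 − 1.03) = 0.658 km.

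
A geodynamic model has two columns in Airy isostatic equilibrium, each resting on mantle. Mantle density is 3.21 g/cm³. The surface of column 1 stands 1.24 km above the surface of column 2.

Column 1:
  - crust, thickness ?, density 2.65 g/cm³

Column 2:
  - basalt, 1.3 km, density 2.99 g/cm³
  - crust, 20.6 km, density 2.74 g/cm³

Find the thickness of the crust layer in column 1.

24.9 km

Take the compensation level at the base of the deeper column (depth z_c below the surface of column 1) and equate Σ ρ_i t_i down to z_c; mantle fills any gap and the z_c terms cancel.
Column 1: x×2.65 + (z_c − 0 − x)×3.21
Column 2: 1.24×0 + 1.3×2.99 + 20.6×2.74 + (z_c − 1.24 − 21.9)×3.21
The z_c×3.21 term appears on both sides and cancels. Collect the known terms of each column as K = Σ(ρt)_known − 3.21 × (depth of known layers): K_1 = 0 − 3.21×0 = 0; K_2 = 60.331 − 3.21×(1.24 + 21.9) = −13.9484.
Balance: K_1 − x×(3.21 − 2.65) = K_2, so x = (K_1 − K_2)/(3.21 − 2.65) = 13.9484/0.56 = 24.9 km.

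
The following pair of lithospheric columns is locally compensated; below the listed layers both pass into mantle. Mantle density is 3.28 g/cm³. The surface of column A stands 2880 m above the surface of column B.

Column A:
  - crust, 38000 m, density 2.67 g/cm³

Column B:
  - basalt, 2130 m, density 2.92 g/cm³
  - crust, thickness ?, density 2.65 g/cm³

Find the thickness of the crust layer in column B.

20600 m

Take the compensation level at the base of the deeper column (depth z_c below the surface of column A) and equate Σ ρ_i t_i down to z_c; mantle fills any gap and the z_c terms cancel.
Column A: 38000×2.67 + (z_c − 38000)×3.28
Column B: 2880×0 + 2130×2.92 + x×2.65 + (z_c − 2880 − 2130 − x)×3.28
The z_c×3.28 term appears on both sides and cancels. Collect the known terms of each column as K = Σ(ρt)_known − 3.28 × (depth of known layers): K_A = 101460 − 3.28×38000 = −23180; K_B = 6219.6 − 3.28×(2880 + 2130) = −10213.2.
Balance: K_A = K_B − x×(3.28 − 2.65), so x = (K_B − K_A)/(3.28 − 2.65) = 12966.8/0.63 = 20600 m.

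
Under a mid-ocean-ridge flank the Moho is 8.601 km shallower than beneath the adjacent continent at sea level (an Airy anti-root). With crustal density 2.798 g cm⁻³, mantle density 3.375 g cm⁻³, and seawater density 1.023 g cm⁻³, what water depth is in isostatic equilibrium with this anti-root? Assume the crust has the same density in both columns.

2.8 km

Replacing a thickness d of crust by seawater at the top must be balanced by replacing crust with mantle at the base: d (ρ_c − ρ_w) = a (ρ_m − ρ_c).
d = a (ρ_m − ρ_c)/(ρ_c − ρ_w) = 8.601 km × 0.577/1.775 = 2.8 km.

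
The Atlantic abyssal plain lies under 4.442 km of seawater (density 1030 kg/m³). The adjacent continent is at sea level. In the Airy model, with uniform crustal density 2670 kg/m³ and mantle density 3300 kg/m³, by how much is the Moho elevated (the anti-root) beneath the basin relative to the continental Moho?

In Airy isostatic equilibrium: replacing crust with seawater at the top is compensated by replacing crust with mantle at the base: d (ρ_c − ρ_w) = a (ρ_m − ρ_c).
a = d (ρ_c − ρ_w)/(ρ_m − ρ_c) = 4.442 km × 1640/630 = 11.6 km.

11.6 km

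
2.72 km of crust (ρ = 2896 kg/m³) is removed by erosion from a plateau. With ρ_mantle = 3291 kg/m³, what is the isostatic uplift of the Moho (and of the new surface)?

2.39 km

Unloading: uplift u = e ρ_c/ρ_m = 2.72 km × 2896/3291 = 2.39 km.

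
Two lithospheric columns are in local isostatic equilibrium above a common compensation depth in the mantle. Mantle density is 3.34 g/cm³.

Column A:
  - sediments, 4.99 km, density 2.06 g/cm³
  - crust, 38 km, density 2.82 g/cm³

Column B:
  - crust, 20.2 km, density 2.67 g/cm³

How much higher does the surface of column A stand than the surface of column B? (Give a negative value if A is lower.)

3.78 km

For any compensation level in the mantle, the mantle terms cancel and isostasy reduces to e = (Σt_A − Σt_B) − (Σ(ρt)_A − Σ(ρt)_B) / ρ_m.
Σt_A = 42.99 km; Σt_B = 20.2 km; Σ(ρt)_A = 117.4394; Σ(ρt)_B = 53.934 (in km·g/cm³).
e = (42.99 − 20.2) − (117.4394 − 53.934) / 3.34 = 3.78 km.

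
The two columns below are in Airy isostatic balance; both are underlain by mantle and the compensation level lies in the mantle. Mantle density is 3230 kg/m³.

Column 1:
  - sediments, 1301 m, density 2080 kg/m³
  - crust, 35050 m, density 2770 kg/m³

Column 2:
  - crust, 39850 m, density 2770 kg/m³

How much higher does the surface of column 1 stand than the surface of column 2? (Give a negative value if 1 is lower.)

For any compensation level in the mantle, the mantle terms cancel and isostasy reduces to e = (Σt_1 − Σt_2) − (Σ(ρt)_1 − Σ(ρt)_2) / ρ_m.
Σt_1 = 36351 m; Σt_2 = 39850 m; Σ(ρt)_1 = 99794580; Σ(ρt)_2 = 110384500 (in m·kg/m³).
e = (36351 − 39850) − (99794580 − 110384500) / 3230 = −220 m.

−220 m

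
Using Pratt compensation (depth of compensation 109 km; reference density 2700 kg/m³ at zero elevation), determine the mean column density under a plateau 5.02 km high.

2580 kg/m³

Pratt balance: ρ_ref D = ρ (D + h).
ρ = ρ_ref D/(D + h) = 2700 × 109 km/(109 km + 5.02 km) = 2580 kg/m³.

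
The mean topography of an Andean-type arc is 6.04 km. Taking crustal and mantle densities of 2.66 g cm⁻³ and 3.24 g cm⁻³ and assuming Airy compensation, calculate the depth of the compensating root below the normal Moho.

27.7 km

Isostatic balance requires: the weight of the topography is balanced by the buoyancy of the root, ρ_c h = (ρ_m − ρ_c) r.
r = h · ρ_c / (ρ_m − ρ_c) = 6.04 km × 2.66 / (3.24 − 2.66) = 27.7 km.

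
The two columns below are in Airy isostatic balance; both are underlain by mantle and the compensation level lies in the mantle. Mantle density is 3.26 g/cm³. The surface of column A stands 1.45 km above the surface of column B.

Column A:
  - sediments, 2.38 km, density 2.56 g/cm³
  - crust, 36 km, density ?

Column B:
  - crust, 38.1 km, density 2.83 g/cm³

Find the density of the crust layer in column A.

Take the compensation level at the base of the deeper column (depth z_c below the surface of column A) and equate Σ ρ_i t_i down to z_c; mantle fills any gap and the z_c terms cancel.
Column A: 2.38×2.56 + 36×ρ + (z_c − 38.38)×3.26
Column B: 1.45×0 + 38.1×2.83 + (z_c − 1.45 − 38.1)×3.26
The z_c×3.26 term appears on both sides and cancels. Collect the known terms of each column as K = Σ(ρt)_known − 3.26 × (depth of known layers): K_A = 6.0928 − 3.26×38.38 = −119.026; K_B = 107.823 − 3.26×(1.45 + 38.1) = −21.11.
Balance: K_A + 36×ρ = K_B, so ρ = (K_B − K_A)/36 = 97.916/36 = 2.72 g/cm³.

2.72 g/cm³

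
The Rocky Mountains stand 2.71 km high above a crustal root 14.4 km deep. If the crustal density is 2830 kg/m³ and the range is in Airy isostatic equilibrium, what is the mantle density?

3360 kg/m³

Airy balance: ρ_c h = (ρ_m − ρ_c) r → ρ_m = ρ_c (1 + h/r).
ρ_m = 2830 × (1 + 2.71 km/14.4 km) = 3360 kg/m³.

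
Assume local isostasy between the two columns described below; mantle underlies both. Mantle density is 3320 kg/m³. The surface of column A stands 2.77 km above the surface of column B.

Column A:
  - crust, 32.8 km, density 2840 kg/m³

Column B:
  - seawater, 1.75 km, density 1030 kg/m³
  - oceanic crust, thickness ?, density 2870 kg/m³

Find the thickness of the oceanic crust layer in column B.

5.64 km

Take the compensation level at the base of the deeper column (depth z_c below the surface of column A) and equate Σ ρ_i t_i down to z_c; mantle fills any gap and the z_c terms cancel.
Column A: 32.8×2840 + (z_c − 32.8)×3320
Column B: 2.77×0 + 1.75×1030 + x×2870 + (z_c − 2.77 − 1.75 − x)×3320
The z_c×3320 term appears on both sides and cancels. Collect the known terms of each column as K = Σ(ρt)_known − 3320 × (depth of known layers): K_A = 93152 − 3320×32.8 = −15744; K_B = 1802.5 − 3320×(2.77 + 1.75) = −13203.9.
Balance: K_A = K_B − x×(3320 − 2870), so x = (K_B − K_A)/(3320 − 2870) = 2540.1/450 = 5.64 km.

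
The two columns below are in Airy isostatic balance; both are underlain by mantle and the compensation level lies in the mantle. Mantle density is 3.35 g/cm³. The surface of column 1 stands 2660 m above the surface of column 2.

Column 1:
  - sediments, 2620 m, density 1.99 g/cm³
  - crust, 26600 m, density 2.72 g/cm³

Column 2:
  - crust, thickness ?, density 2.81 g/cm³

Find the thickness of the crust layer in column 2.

Take the compensation level at the base of the deeper column (depth z_c below the surface of column 1) and equate Σ ρ_i t_i down to z_c; mantle fills any gap and the z_c terms cancel.
Column 1: 2620×1.99 + 26600×2.72 + (z_c − 29220)×3.35
Column 2: 2660×0 + x×2.81 + (z_c − 2660 − 0 − x)×3.35
The z_c×3.35 term appears on both sides and cancels. Collect the known terms of each column as K = Σ(ρt)_known − 3.35 × (depth of known layers): K_1 = 77565.8 − 3.35×29220 = −20321.2; K_2 = 0 − 3.35×(2660 + 0) = −8911.
Balance: K_1 = K_2 − x×(3.35 − 2.81), so x = (K_2 − K_1)/(3.35 − 2.81) = 11410.2/0.54 = 21100 m.

21100 m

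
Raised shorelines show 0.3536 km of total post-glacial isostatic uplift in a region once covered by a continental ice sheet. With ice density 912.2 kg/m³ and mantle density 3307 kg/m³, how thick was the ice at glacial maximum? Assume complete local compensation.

u = t ρ_ice/ρ_m → t = u ρ_m/ρ_ice = 0.3536 km × 3307/912.2 = 1.28 km.

1.28 km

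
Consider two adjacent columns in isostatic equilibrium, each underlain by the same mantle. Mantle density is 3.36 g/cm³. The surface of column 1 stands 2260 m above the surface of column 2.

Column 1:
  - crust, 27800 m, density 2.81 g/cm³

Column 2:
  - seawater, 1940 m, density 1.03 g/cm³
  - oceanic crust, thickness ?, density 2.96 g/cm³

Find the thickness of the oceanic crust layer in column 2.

7940 m

Take the compensation level at the base of the deeper column (depth z_c below the surface of column 1) and equate Σ ρ_i t_i down to z_c; mantle fills any gap and the z_c terms cancel.
Column 1: 27800×2.81 + (z_c − 27800)×3.36
Column 2: 2260×0 + 1940×1.03 + x×2.96 + (z_c − 2260 − 1940 − x)×3.36
The z_c×3.36 term appears on both sides and cancels. Collect the known terms of each column as K = Σ(ρt)_known − 3.36 × (depth of known layers): K_1 = 78118 − 3.36×27800 = −15290; K_2 = 1998.2 − 3.36×(2260 + 1940) = −12113.8.
Balance: K_1 = K_2 − x×(3.36 − 2.96), so x = (K_2 − K_1)/(3.36 − 2.96) = 3176.2/0.4 = 7940 m.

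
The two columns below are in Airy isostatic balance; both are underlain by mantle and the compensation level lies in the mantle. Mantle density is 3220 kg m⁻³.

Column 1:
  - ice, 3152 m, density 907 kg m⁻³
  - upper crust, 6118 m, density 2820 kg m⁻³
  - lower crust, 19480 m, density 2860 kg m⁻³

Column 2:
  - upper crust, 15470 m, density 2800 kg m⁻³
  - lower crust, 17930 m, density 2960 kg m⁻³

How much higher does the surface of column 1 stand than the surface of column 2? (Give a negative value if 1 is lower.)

For any compensation level in the mantle, the mantle terms cancel and isostasy reduces to e = (Σt_1 − Σt_2) − (Σ(ρt)_1 − Σ(ρt)_2) / ρ_m.
Σt_1 = 28750 m; Σt_2 = 33400 m; Σ(ρt)_1 = 75824424; Σ(ρt)_2 = 96388800 (in m·kg m⁻³).
e = (28750 − 33400) − (75824424 − 96388800) / 3220 = 1740 m.

1740 m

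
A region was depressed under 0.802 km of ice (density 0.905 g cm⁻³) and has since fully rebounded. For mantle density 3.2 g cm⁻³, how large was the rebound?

Removing the load lets mantle flow back in; uplift u satisfies ρ_ice t = ρ_m u.
u = t ρ_ice/ρ_m = 0.802 km × 0.905/3.2 = 0.227 km.

0.227 km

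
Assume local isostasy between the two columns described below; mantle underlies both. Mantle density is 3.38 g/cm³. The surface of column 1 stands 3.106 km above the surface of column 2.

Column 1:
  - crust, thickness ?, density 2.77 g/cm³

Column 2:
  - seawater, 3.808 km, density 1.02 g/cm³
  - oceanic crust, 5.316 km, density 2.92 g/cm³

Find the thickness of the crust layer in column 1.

Take the compensation level at the base of the deeper column (depth z_c below the surface of column 1) and equate Σ ρ_i t_i down to z_c; mantle fills any gap and the z_c terms cancel.
Column 1: x×2.77 + (z_c − 0 − x)×3.38
Column 2: 3.106×0 + 3.808×1.02 + 5.316×2.92 + (z_c − 3.106 − 9.124)×3.38
The z_c×3.38 term appears on both sides and cancels. Collect the known terms of each column as K = Σ(ρt)_known − 3.38 × (depth of known layers): K_1 = 0 − 3.38×0 = 0; K_2 = 19.40688 − 3.38×(3.106 + 9.124) = −21.93052.
Balance: K_1 − x×(3.38 − 2.77) = K_2, so x = (K_1 − K_2)/(3.38 − 2.77) = 21.9305/0.61 = 36 km.

36 km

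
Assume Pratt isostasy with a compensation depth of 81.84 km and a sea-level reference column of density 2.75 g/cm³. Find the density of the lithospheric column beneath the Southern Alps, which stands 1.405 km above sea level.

Pratt balance: ρ_ref D = ρ (D + h).
ρ = ρ_ref D/(D + h) = 2.75 × 81.84 km/(81.84 km + 1.405 km) = 2.7 g/cm³.

2.7 g/cm³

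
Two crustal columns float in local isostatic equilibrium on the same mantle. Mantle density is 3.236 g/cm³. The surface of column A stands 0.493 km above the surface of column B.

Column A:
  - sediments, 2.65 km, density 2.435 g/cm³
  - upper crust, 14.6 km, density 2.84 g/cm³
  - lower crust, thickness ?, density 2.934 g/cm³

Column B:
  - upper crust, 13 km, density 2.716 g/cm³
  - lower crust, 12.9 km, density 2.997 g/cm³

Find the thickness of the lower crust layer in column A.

11.7 km

Take the compensation level at the base of the deeper column (depth z_c below the surface of column A) and equate Σ ρ_i t_i down to z_c; mantle fills any gap and the z_c terms cancel.
Column A: 2.65×2.435 + 14.6×2.84 + x×2.934 + (z_c − 17.25 − x)×3.236
Column B: 0.493×0 + 13×2.716 + 12.9×2.997 + (z_c − 0.493 − 25.9)×3.236
The z_c×3.236 term appears on both sides and cancels. Collect the known terms of each column as K = Σ(ρt)_known − 3.236 × (depth of known layers): K_A = 47.91675 − 3.236×17.25 = −7.90425; K_B = 73.9693 − 3.236×(0.493 + 25.9) = −11.438448.
Balance: K_A − x×(3.236 − 2.934) = K_B, so x = (K_A − K_B)/(3.236 − 2.934) = 3.5342/0.302 = 11.7 km.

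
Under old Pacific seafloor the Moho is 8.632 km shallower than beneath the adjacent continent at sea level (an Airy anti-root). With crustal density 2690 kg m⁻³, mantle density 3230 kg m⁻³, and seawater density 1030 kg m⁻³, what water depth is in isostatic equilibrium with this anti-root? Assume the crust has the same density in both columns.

Replacing a thickness d of crust by seawater at the top must be balanced by replacing crust with mantle at the base: d (ρ_c − ρ_w) = a (ρ_m − ρ_c).
d = a (ρ_m − ρ_c)/(ρ_c − ρ_w) = 8.632 km × 540/1660 = 2.81 km.

2.81 km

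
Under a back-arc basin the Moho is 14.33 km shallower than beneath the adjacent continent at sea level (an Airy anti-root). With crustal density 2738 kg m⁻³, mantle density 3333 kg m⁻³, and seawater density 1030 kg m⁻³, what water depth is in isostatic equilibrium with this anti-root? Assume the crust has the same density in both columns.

Replacing a thickness d of crust by seawater at the top must be balanced by replacing crust with mantle at the base: d (ρ_c − ρ_w) = a (ρ_m − ρ_c).
d = a (ρ_m − ρ_c)/(ρ_c − ρ_w) = 14.33 km × 595/1708 = 4.99 km.

4.99 km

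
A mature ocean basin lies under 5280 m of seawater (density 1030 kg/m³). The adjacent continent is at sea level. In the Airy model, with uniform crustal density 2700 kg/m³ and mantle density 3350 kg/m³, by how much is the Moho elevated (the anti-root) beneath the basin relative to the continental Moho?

13600 m

Isostatic balance requires: replacing crust with seawater at the top is compensated by replacing crust with mantle at the base: d (ρ_c − ρ_w) = a (ρ_m − ρ_c).
a = d (ρ_c − ρ_w)/(ρ_m − ρ_c) = 5280 m × 1670/650 = 13600 m.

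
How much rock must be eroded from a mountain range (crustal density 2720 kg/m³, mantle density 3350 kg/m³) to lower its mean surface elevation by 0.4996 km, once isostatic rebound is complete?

Net drop Δ = e − u = e − e ρ_c/ρ_m = e (ρ_m − ρ_c)/ρ_m.
e = Δ ρ_m/(ρ_m − ρ_c) = 0.4996 km × 3350/630 = 2.66 km.

2.66 km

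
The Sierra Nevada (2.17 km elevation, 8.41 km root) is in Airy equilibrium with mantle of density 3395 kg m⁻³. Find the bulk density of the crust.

ρ_c h = (ρ_m − ρ_c) r → ρ_c (h + r) = ρ_m r → ρ_c = ρ_m r / (h + r).
ρ_c = 3395 × 8.41 km / (2.17 km + 8.41 km) = 2700 kg m⁻³.

2700 kg m⁻³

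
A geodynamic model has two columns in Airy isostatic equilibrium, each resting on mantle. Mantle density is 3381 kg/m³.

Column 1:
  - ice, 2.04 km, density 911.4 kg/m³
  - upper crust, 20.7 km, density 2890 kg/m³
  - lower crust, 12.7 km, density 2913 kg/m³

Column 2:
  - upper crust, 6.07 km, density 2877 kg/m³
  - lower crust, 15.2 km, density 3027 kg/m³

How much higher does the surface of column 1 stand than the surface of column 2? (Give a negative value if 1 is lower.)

For any compensation level in the mantle, the mantle terms cancel and isostasy reduces to e = (Σt_1 − Σt_2) − (Σ(ρt)_1 − Σ(ρt)_2) / ρ_m.
Σt_1 = 35.44 km; Σt_2 = 21.27 km; Σ(ρt)_1 = 98677.356; Σ(ρt)_2 = 63473.79 (in km·kg/m³).
e = (35.44 − 21.27) − (98677.356 − 63473.79) / 3381 = 3.76 km.

3.76 km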